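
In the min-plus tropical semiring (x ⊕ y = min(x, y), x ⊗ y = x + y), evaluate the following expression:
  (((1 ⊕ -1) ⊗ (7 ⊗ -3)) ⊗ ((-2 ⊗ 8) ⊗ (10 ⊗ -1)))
(((1 ⊕ -1) ⊗ (7 ⊗ -3)) ⊗ ((-2 ⊗ 8) ⊗ (10 ⊗ -1))) = 18

Expand innermost to outermost. Recall ⊕ takes the minimum of its arguments and ⊗ takes their sum. Working out the expression (((1 ⊕ -1) ⊗ (7 ⊗ -3)) ⊗ ((-2 ⊗ 8) ⊗ (10 ⊗ -1))) gives 18.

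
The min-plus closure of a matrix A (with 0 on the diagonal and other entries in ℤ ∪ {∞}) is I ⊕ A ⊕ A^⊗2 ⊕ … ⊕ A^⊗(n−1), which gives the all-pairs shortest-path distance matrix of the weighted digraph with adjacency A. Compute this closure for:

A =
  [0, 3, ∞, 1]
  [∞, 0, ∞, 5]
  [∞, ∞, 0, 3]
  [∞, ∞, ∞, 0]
Closure =
  [0, 3, ∞, 1]
  [∞, 0, ∞, 5]
  [∞, ∞, 0, 3]
  [∞, ∞, ∞, 0]

This is the Floyd-Warshall all-pairs shortest-path computation. For each intermediate vertex k = 0, 1, …, 3, update dist[i][j] ← min(dist[i][j], dist[i][k] + dist[k][j]). The final matrix gives, for each (i, j), the minimum total weight of any directed path from i to j (possibly empty when i = j).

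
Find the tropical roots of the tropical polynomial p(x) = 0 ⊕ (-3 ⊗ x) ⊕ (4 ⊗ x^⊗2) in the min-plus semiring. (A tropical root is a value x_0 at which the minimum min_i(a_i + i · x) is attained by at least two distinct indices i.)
Roots: {-7, 3}

Each tropical root is a break point of the lower envelope of the lines y = a_i + i · x (there are 3 lines, with slopes 0, 1, ..., 2). Only the lines that attain the minimum somewhere contribute to roots; other lines are dominated. Here the surviving (envelope) indices are i = 2, i = 1, i = 0.
Intersections between consecutive envelope lines give the roots: for adjacent envelope indices i < j the intersection is x = (a_i − a_j) / (j − i). Reading off the sorted break points: {-7, 3}.
Verification: at each break x_0, at least two indices attain the minimum of min_i(a_i + i · x_0).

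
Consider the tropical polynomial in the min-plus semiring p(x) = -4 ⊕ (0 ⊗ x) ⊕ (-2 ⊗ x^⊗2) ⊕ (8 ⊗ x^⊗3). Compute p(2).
p(2) = -4

A tropical monomial a ⊗ x^⊗i evaluates to a + i · x. Evaluating each term at x = 2:
  Term 0 contributes -4 + 0 · 2 = -4
  Term 1 contributes 0 + 1 · 2 = 2
  Term 2 contributes -2 + 2 · 2 = 2
  Term 3 contributes 8 + 3 · 2 = 14
p(2) = ⊕ of these = min[-4, 2, 2, 14] = -4.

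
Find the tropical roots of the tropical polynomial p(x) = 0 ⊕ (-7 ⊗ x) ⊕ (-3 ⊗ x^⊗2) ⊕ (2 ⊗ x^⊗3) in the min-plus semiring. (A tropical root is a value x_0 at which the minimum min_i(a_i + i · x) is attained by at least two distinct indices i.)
Roots: {-5, -4, 7}

Each tropical root is a break point of the lower envelope of the lines y = a_i + i · x (there are 4 lines, with slopes 0, 1, ..., 3). Only the lines that attain the minimum somewhere contribute to roots; other lines are dominated. Here the surviving (envelope) indices are i = 3, i = 2, i = 1, i = 0.
Intersections between consecutive envelope lines give the roots: for adjacent envelope indices i < j the intersection is x = (a_i − a_j) / (j − i). Reading off the sorted break points: {-5, -4, 7}.
Verification: at each break x_0, at least two indices attain the minimum of min_i(a_i + i · x_0).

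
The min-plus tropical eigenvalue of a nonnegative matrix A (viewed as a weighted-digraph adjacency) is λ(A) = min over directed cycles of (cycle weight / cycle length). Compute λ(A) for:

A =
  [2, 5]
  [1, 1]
λ(A) = 1

Enumerate directed cycles and compute their means (weight / length). Sample:
  cycle 0 → 0: weight = 2, length = 1, mean = 2/1 ≈ 2.000
  cycle 1 → 1: weight = 1, length = 1, mean = 1/1 ≈ 1.000
  cycle 0 → 1 → 0: weight = 6, length = 2, mean = 6/2 ≈ 3.000
  cycle 1 → 0 → 1: weight = 6, length = 2, mean = 6/2 ≈ 3.000
Minimum mean = 1.000, attained e.g. along the cycle 1 → 1 with weight 1 and length 1. So λ(A) = 1/1 = 1.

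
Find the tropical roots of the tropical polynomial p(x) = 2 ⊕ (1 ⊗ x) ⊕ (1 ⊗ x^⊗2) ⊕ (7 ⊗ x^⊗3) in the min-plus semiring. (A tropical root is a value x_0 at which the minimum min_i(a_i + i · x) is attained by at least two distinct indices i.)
Roots: {-6, 0, 1}

Each tropical root is a break point of the lower envelope of the lines y = a_i + i · x (there are 4 lines, with slopes 0, 1, ..., 3). Only the lines that attain the minimum somewhere contribute to roots; other lines are dominated. Here the surviving (envelope) indices are i = 3, i = 2, i = 1, i = 0.
Intersections between consecutive envelope lines give the roots: for adjacent envelope indices i < j the intersection is x = (a_i − a_j) / (j − i). Reading off the sorted break points: {-6, 0, 1}.
Verification: at each break x_0, at least two indices attain the minimum of min_i(a_i + i · x_0).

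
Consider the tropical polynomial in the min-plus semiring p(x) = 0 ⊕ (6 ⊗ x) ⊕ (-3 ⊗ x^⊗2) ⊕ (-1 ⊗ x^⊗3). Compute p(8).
p(8) = 0

A tropical monomial a ⊗ x^⊗i evaluates to a + i · x. Evaluating each term at x = 8:
  Term 0 contributes 0 + 0 · 8 = 0
  Term 1 contributes 6 + 1 · 8 = 14
  Term 2 contributes -3 + 2 · 8 = 13
  Term 3 contributes -1 + 3 · 8 = 23
p(8) = ⊕ of these = min[0, 14, 13, 23] = 0.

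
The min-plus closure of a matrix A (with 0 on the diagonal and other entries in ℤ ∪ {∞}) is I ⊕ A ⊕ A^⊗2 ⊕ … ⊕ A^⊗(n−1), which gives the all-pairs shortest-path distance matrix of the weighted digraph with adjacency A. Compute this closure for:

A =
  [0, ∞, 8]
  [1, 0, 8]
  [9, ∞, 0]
Closure =
  [0, ∞, 8]
  [1, 0, 8]
  [9, ∞, 0]

This is the Floyd-Warshall all-pairs shortest-path computation. For each intermediate vertex k = 0, 1, …, 2, update dist[i][j] ← min(dist[i][j], dist[i][k] + dist[k][j]). The final matrix gives, for each (i, j), the minimum total weight of any directed path from i to j (possibly empty when i = j).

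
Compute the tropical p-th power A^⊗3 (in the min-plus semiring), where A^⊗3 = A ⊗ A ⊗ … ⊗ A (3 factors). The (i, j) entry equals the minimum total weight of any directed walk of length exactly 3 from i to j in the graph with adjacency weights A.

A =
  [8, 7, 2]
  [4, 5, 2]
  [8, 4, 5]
A^⊗3 =
  [10, 11, 8]
  [10, 10, 8]
  [13, 10, 10]

Each entry (A^⊗3)_ij equals the minimum over all length-3 walks i = v_0 → v_1 → … → v_3 = j of Σ_t A[v_t][v_{t+1}]. For example, for (i, j) = (0, 2) we minimise over 9 possible intermediate vertex sequences; the minimum is 8, attained along the walk 0 → 2 → 1 → 2.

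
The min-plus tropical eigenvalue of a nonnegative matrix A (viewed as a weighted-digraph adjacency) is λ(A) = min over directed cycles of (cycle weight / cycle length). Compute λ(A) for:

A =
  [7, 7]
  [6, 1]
λ(A) = 1

Enumerate directed cycles and compute their means (weight / length). Sample:
  cycle 0 → 0: weight = 7, length = 1, mean = 7/1 ≈ 7.000
  cycle 1 → 1: weight = 1, length = 1, mean = 1/1 ≈ 1.000
  cycle 0 → 1 → 0: weight = 13, length = 2, mean = 13/2 ≈ 6.500
  cycle 1 → 0 → 1: weight = 13, length = 2, mean = 13/2 ≈ 6.500
Minimum mean = 1.000, attained e.g. along the cycle 1 → 1 with weight 1 and length 1. So λ(A) = 1/1 = 1.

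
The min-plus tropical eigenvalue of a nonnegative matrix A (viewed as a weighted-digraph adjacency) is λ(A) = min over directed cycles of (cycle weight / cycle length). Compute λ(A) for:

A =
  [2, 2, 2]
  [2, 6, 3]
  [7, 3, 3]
λ(A) = 2

Enumerate directed cycles and compute their means (weight / length). Sample:
  cycle 0 → 0: weight = 2, length = 1, mean = 2/1 ≈ 2.000
  cycle 1 → 1: weight = 6, length = 1, mean = 6/1 ≈ 6.000
  cycle 2 → 2: weight = 3, length = 1, mean = 3/1 ≈ 3.000
  cycle 0 → 1 → 0: weight = 4, length = 2, mean = 4/2 ≈ 2.000
  cycle 0 → 2 → 0: weight = 9, length = 2, mean = 9/2 ≈ 4.500
  cycle 1 → 0 → 1: weight = 4, length = 2, mean = 4/2 ≈ 2.000
Minimum mean = 2.000, attained e.g. along the cycle 0 → 0 with weight 2 and length 1. So λ(A) = 2/1 = 2.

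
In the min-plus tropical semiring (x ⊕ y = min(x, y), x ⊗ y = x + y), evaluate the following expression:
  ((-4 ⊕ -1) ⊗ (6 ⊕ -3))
((-4 ⊕ -1) ⊗ (6 ⊕ -3)) = -7

Expand innermost to outermost. Recall ⊕ takes the minimum of its arguments and ⊗ takes their sum. Working out the expression ((-4 ⊕ -1) ⊗ (6 ⊕ -3)) gives -7.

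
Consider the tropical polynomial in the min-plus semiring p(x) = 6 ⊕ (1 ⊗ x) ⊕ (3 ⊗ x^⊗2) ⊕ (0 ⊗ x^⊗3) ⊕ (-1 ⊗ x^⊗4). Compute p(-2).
p(-2) = -9

A tropical monomial a ⊗ x^⊗i evaluates to a + i · x. Evaluating each term at x = -2:
  Term 0 contributes 6 + 0 · -2 = 6
  Term 1 contributes 1 + 1 · -2 = -1
  Term 2 contributes 3 + 2 · -2 = -1
  Term 3 contributes 0 + 3 · -2 = -6
  Term 4 contributes -1 + 4 · -2 = -9
p(-2) = ⊕ of these = min[6, -1, -1, -6, -9] = -9.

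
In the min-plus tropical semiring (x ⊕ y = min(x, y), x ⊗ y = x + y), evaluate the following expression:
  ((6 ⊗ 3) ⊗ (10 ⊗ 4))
((6 ⊗ 3) ⊗ (10 ⊗ 4)) = 23

Expand innermost to outermost. Recall ⊕ takes the minimum of its arguments and ⊗ takes their sum. Working out the expression ((6 ⊗ 3) ⊗ (10 ⊗ 4)) gives 23.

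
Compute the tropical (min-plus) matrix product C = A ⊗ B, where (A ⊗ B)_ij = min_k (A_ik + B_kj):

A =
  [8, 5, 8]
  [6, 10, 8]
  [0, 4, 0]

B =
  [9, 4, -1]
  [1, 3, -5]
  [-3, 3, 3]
A ⊗ B =
  [5, 8, 0]
  [5, 10, 5]
  [-3, 3, -1]

Apply the min-plus product entry-by-entry:
  C[0][0] = min over k of (A[0][0] + B[0][0] = 8 + 9 = 17, A[0][1] + B[1][0] = 5 + 1 = 6, A[0][2] + B[2][0] = 8 + -3 = 5) = 5 (attained at k = 2)
  C[0][1] = min over k of (A[0][0] + B[0][1] = 8 + 4 = 12, A[0][1] + B[1][1] = 5 + 3 = 8, A[0][2] + B[2][1] = 8 + 3 = 11) = 8 (attained at k = 1)
  C[0][2] = min over k of (A[0][0] + B[0][2] = 8 + -1 = 7, A[0][1] + B[1][2] = 5 + -5 = 0, A[0][2] + B[2][2] = 8 + 3 = 11) = 0 (attained at k = 1)
  C[1][0] = min over k of (A[1][0] + B[0][0] = 6 + 9 = 15, A[1][1] + B[1][0] = 10 + 1 = 11, A[1][2] + B[2][0] = 8 + -3 = 5) = 5 (attained at k = 2)
  C[1][1] = min over k of (A[1][0] + B[0][1] = 6 + 4 = 10, A[1][1] + B[1][1] = 10 + 3 = 13, A[1][2] + B[2][1] = 8 + 3 = 11) = 10 (attained at k = 0)
  C[1][2] = min over k of (A[1][0] + B[0][2] = 6 + -1 = 5, A[1][1] + B[1][2] = 10 + -5 = 5, A[1][2] + B[2][2] = 8 + 3 = 11) = 5 (attained at k = 0)
  C[2][0] = min over k of (A[2][0] + B[0][0] = 0 + 9 = 9, A[2][1] + B[1][0] = 4 + 1 = 5, A[2][2] + B[2][0] = 0 + -3 = -3) = -3 (attained at k = 2)
  C[2][1] = min over k of (A[2][0] + B[0][1] = 0 + 4 = 4, A[2][1] + B[1][1] = 4 + 3 = 7, A[2][2] + B[2][1] = 0 + 3 = 3) = 3 (attained at k = 2)
  C[2][2] = min over k of (A[2][0] + B[0][2] = 0 + -1 = -1, A[2][1] + B[1][2] = 4 + -5 = -1, A[2][2] + B[2][2] = 0 + 3 = 3) = -1 (attained at k = 0)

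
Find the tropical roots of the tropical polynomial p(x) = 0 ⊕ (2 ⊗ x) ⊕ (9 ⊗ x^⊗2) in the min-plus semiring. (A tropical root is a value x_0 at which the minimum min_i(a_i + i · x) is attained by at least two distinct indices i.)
Roots: {-7, -2}

Each tropical root is a break point of the lower envelope of the lines y = a_i + i · x (there are 3 lines, with slopes 0, 1, ..., 2). Only the lines that attain the minimum somewhere contribute to roots; other lines are dominated. Here the surviving (envelope) indices are i = 2, i = 1, i = 0.
Intersections between consecutive envelope lines give the roots: for adjacent envelope indices i < j the intersection is x = (a_i − a_j) / (j − i). Reading off the sorted break points: {-7, -2}.
Verification: at each break x_0, at least two indices attain the minimum of min_i(a_i + i · x_0).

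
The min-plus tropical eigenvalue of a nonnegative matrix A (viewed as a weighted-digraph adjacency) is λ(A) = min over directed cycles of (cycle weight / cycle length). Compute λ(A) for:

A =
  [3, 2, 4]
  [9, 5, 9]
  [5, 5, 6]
λ(A) = 3

Enumerate directed cycles and compute their means (weight / length). Sample:
  cycle 0 → 0: weight = 3, length = 1, mean = 3/1 ≈ 3.000
  cycle 1 → 1: weight = 5, length = 1, mean = 5/1 ≈ 5.000
  cycle 2 → 2: weight = 6, length = 1, mean = 6/1 ≈ 6.000
  cycle 0 → 1 → 0: weight = 11, length = 2, mean = 11/2 ≈ 5.500
  cycle 0 → 2 → 0: weight = 9, length = 2, mean = 9/2 ≈ 4.500
  cycle 1 → 0 → 1: weight = 11, length = 2, mean = 11/2 ≈ 5.500
Minimum mean = 3.000, attained e.g. along the cycle 0 → 0 with weight 3 and length 1. So λ(A) = 3/1 = 3.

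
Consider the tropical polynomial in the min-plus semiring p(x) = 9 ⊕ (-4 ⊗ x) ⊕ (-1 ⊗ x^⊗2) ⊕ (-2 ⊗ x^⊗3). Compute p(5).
p(5) = 1

A tropical monomial a ⊗ x^⊗i evaluates to a + i · x. Evaluating each term at x = 5:
  Term 0 contributes 9 + 0 · 5 = 9
  Term 1 contributes -4 + 1 · 5 = 1
  Term 2 contributes -1 + 2 · 5 = 9
  Term 3 contributes -2 + 3 · 5 = 13
p(5) = ⊕ of these = min[9, 1, 9, 13] = 1.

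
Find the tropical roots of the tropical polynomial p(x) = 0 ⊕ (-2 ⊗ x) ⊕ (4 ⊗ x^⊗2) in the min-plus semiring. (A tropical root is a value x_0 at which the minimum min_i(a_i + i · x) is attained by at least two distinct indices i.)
Roots: {-6, 2}

Each tropical root is a break point of the lower envelope of the lines y = a_i + i · x (there are 3 lines, with slopes 0, 1, ..., 2). Only the lines that attain the minimum somewhere contribute to roots; other lines are dominated. Here the surviving (envelope) indices are i = 2, i = 1, i = 0.
Intersections between consecutive envelope lines give the roots: for adjacent envelope indices i < j the intersection is x = (a_i − a_j) / (j − i). Reading off the sorted break points: {-6, 2}.
Verification: at each break x_0, at least two indices attain the minimum of min_i(a_i + i · x_0).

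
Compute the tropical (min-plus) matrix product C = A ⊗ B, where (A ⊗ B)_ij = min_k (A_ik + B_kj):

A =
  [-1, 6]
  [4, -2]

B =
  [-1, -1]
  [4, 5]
A ⊗ B =
  [-2, -2]
  [2, 3]

Apply the min-plus product entry-by-entry:
  C[0][0] = min over k of (A[0][0] + B[0][0] = -1 + -1 = -2, A[0][1] + B[1][0] = 6 + 4 = 10) = -2 (attained at k = 0)
  C[0][1] = min over k of (A[0][0] + B[0][1] = -1 + -1 = -2, A[0][1] + B[1][1] = 6 + 5 = 11) = -2 (attained at k = 0)
  C[1][0] = min over k of (A[1][0] + B[0][0] = 4 + -1 = 3, A[1][1] + B[1][0] = -2 + 4 = 2) = 2 (attained at k = 1)
  C[1][1] = min over k of (A[1][0] + B[0][1] = 4 + -1 = 3, A[1][1] + B[1][1] = -2 + 5 = 3) = 3 (attained at k = 0)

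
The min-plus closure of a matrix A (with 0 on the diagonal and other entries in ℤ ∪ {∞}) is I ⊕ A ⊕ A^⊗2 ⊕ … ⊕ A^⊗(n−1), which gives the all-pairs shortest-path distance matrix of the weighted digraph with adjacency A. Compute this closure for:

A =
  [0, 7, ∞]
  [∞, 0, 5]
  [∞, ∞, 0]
Closure =
  [0, 7, 12]
  [∞, 0, 5]
  [∞, ∞, 0]

This is the Floyd-Warshall all-pairs shortest-path computation. For each intermediate vertex k = 0, 1, …, 2, update dist[i][j] ← min(dist[i][j], dist[i][k] + dist[k][j]). The final matrix gives, for each (i, j), the minimum total weight of any directed path from i to j (possibly empty when i = j).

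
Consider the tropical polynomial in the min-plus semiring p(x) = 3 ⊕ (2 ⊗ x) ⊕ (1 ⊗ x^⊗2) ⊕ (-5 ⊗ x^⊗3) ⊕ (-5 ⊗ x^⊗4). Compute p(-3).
p(-3) = -17

A tropical monomial a ⊗ x^⊗i evaluates to a + i · x. Evaluating each term at x = -3:
  Term 0 contributes 3 + 0 · -3 = 3
  Term 1 contributes 2 + 1 · -3 = -1
  Term 2 contributes 1 + 2 · -3 = -5
  Term 3 contributes -5 + 3 · -3 = -14
  Term 4 contributes -5 + 4 · -3 = -17
p(-3) = ⊕ of these = min[3, -1, -5, -14, -17] = -17.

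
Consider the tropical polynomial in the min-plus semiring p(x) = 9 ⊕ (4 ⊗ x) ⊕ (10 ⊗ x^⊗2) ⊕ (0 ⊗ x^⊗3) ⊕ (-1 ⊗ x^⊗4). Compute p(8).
p(8) = 9

A tropical monomial a ⊗ x^⊗i evaluates to a + i · x. Evaluating each term at x = 8:
  Term 0 contributes 9 + 0 · 8 = 9
  Term 1 contributes 4 + 1 · 8 = 12
  Term 2 contributes 10 + 2 · 8 = 26
  Term 3 contributes 0 + 3 · 8 = 24
  Term 4 contributes -1 + 4 · 8 = 31
p(8) = ⊕ of these = min[9, 12, 26, 24, 31] = 9.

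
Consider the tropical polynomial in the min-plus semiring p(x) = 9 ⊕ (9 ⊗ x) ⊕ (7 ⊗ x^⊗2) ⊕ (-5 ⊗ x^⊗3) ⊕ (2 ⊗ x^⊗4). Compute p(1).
p(1) = -2

A tropical monomial a ⊗ x^⊗i evaluates to a + i · x. Evaluating each term at x = 1:
  Term 0 contributes 9 + 0 · 1 = 9
  Term 1 contributes 9 + 1 · 1 = 10
  Term 2 contributes 7 + 2 · 1 = 9
  Term 3 contributes -5 + 3 · 1 = -2
  Term 4 contributes 2 + 4 · 1 = 6
p(1) = ⊕ of these = min[9, 10, 9, -2, 6] = -2.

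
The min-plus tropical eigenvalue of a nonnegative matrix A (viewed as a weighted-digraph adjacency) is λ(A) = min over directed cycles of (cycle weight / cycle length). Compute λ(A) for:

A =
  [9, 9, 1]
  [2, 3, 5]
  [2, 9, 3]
λ(A) = 3/2

Enumerate directed cycles and compute their means (weight / length). Sample:
  cycle 0 → 0: weight = 9, length = 1, mean = 9/1 ≈ 9.000
  cycle 1 → 1: weight = 3, length = 1, mean = 3/1 ≈ 3.000
  cycle 2 → 2: weight = 3, length = 1, mean = 3/1 ≈ 3.000
  cycle 0 → 1 → 0: weight = 11, length = 2, mean = 11/2 ≈ 5.500
  cycle 0 → 2 → 0: weight = 3, length = 2, mean = 3/2 ≈ 1.500
  cycle 1 → 0 → 1: weight = 11, length = 2, mean = 11/2 ≈ 5.500
Minimum mean = 1.500, attained e.g. along the cycle 0 → 2 → 0 with weight 3 and length 2. So λ(A) = 3/2 = 3/2.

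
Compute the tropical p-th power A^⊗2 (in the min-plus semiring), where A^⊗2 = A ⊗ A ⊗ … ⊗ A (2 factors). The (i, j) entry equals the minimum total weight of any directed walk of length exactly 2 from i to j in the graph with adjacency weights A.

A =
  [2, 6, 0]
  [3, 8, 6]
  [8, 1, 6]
A^⊗2 =
  [4, 1, 2]
  [5, 7, 3]
  [4, 7, 7]

Each entry (A^⊗2)_ij equals the minimum over all length-2 walks i = v_0 → v_1 → … → v_2 = j of Σ_t A[v_t][v_{t+1}]. For example, for (i, j) = (0, 2) we minimise over 3 possible intermediate vertex sequences; the minimum is 2, attained along the walk 0 → 0 → 2.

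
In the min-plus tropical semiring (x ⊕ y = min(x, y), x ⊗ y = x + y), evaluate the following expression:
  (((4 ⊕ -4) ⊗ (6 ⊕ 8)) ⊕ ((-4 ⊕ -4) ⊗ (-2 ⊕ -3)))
(((4 ⊕ -4) ⊗ (6 ⊕ 8)) ⊕ ((-4 ⊕ -4) ⊗ (-2 ⊕ -3))) = -7

Expand innermost to outermost. Recall ⊕ takes the minimum of its arguments and ⊗ takes their sum. Working out the expression (((4 ⊕ -4) ⊗ (6 ⊕ 8)) ⊕ ((-4 ⊕ -4) ⊗ (-2 ⊕ -3))) gives -7.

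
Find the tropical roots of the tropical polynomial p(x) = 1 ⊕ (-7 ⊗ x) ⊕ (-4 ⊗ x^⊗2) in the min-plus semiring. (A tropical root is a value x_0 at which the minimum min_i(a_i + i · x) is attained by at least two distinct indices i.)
Roots: {-3, 8}

Each tropical root is a break point of the lower envelope of the lines y = a_i + i · x (there are 3 lines, with slopes 0, 1, ..., 2). Only the lines that attain the minimum somewhere contribute to roots; other lines are dominated. Here the surviving (envelope) indices are i = 2, i = 1, i = 0.
Intersections between consecutive envelope lines give the roots: for adjacent envelope indices i < j the intersection is x = (a_i − a_j) / (j − i). Reading off the sorted break points: {-3, 8}.
Verification: at each break x_0, at least two indices attain the minimum of min_i(a_i + i · x_0).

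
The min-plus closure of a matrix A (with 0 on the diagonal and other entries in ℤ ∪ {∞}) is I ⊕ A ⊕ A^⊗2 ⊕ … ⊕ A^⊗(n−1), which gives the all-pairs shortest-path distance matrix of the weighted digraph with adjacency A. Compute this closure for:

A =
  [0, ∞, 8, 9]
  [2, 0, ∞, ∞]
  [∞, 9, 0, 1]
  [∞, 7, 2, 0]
Closure =
  [0, 16, 8, 9]
  [2, 0, 10, 11]
  [10, 8, 0, 1]
  [9, 7, 2, 0]

This is the Floyd-Warshall all-pairs shortest-path computation. For each intermediate vertex k = 0, 1, …, 3, update dist[i][j] ← min(dist[i][j], dist[i][k] + dist[k][j]). The final matrix gives, for each (i, j), the minimum total weight of any directed path from i to j (possibly empty when i = j).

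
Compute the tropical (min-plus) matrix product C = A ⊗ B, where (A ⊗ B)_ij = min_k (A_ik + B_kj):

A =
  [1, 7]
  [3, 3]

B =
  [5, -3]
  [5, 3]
A ⊗ B =
  [6, -2]
  [8, 0]

Apply the min-plus product entry-by-entry:
  C[0][0] = min over k of (A[0][0] + B[0][0] = 1 + 5 = 6, A[0][1] + B[1][0] = 7 + 5 = 12) = 6 (attained at k = 0)
  C[0][1] = min over k of (A[0][0] + B[0][1] = 1 + -3 = -2, A[0][1] + B[1][1] = 7 + 3 = 10) = -2 (attained at k = 0)
  C[1][0] = min over k of (A[1][0] + B[0][0] = 3 + 5 = 8, A[1][1] + B[1][0] = 3 + 5 = 8) = 8 (attained at k = 0)
  C[1][1] = min over k of (A[1][0] + B[0][1] = 3 + -3 = 0, A[1][1] + B[1][1] = 3 + 3 = 6) = 0 (attained at k = 0)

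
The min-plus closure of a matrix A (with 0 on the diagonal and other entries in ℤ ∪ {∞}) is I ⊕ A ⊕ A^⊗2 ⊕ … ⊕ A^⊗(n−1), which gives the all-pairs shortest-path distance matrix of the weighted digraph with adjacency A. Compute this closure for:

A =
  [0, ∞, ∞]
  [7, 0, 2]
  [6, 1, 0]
Closure =
  [0, ∞, ∞]
  [7, 0, 2]
  [6, 1, 0]

This is the Floyd-Warshall all-pairs shortest-path computation. For each intermediate vertex k = 0, 1, …, 2, update dist[i][j] ← min(dist[i][j], dist[i][k] + dist[k][j]). The final matrix gives, for each (i, j), the minimum total weight of any directed path from i to j (possibly empty when i = j).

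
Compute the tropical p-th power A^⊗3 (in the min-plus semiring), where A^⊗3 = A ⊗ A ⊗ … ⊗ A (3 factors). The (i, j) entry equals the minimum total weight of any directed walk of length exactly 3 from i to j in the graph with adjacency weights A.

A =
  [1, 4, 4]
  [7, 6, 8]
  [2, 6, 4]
A^⊗3 =
  [3, 6, 6]
  [9, 12, 12]
  [4, 7, 7]

Each entry (A^⊗3)_ij equals the minimum over all length-3 walks i = v_0 → v_1 → … → v_3 = j of Σ_t A[v_t][v_{t+1}]. For example, for (i, j) = (0, 2) we minimise over 9 possible intermediate vertex sequences; the minimum is 6, attained along the walk 0 → 0 → 0 → 2.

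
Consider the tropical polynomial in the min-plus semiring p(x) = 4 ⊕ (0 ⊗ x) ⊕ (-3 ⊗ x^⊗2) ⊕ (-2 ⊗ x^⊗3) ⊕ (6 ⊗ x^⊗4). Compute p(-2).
p(-2) = -8

A tropical monomial a ⊗ x^⊗i evaluates to a + i · x. Evaluating each term at x = -2:
  Term 0 contributes 4 + 0 · -2 = 4
  Term 1 contributes 0 + 1 · -2 = -2
  Term 2 contributes -3 + 2 · -2 = -7
  Term 3 contributes -2 + 3 · -2 = -8
  Term 4 contributes 6 + 4 · -2 = -2
p(-2) = ⊕ of these = min[4, -2, -7, -8, -2] = -8.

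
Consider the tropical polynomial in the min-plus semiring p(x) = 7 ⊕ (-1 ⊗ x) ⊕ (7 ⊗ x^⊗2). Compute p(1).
p(1) = 0

A tropical monomial a ⊗ x^⊗i evaluates to a + i · x. Evaluating each term at x = 1:
  Term 0 contributes 7 + 0 · 1 = 7
  Term 1 contributes -1 + 1 · 1 = 0
  Term 2 contributes 7 + 2 · 1 = 9
p(1) = ⊕ of these = min[7, 0, 9] = 0.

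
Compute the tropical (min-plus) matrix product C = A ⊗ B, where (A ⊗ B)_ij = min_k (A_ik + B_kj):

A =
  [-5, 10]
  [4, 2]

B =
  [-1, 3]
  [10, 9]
A ⊗ B =
  [-6, -2]
  [3, 7]

Apply the min-plus product entry-by-entry:
  C[0][0] = min over k of (A[0][0] + B[0][0] = -5 + -1 = -6, A[0][1] + B[1][0] = 10 + 10 = 20) = -6 (attained at k = 0)
  C[0][1] = min over k of (A[0][0] + B[0][1] = -5 + 3 = -2, A[0][1] + B[1][1] = 10 + 9 = 19) = -2 (attained at k = 0)
  C[1][0] = min over k of (A[1][0] + B[0][0] = 4 + -1 = 3, A[1][1] + B[1][0] = 2 + 10 = 12) = 3 (attained at k = 0)
  C[1][1] = min over k of (A[1][0] + B[0][1] = 4 + 3 = 7, A[1][1] + B[1][1] = 2 + 9 = 11) = 7 (attained at k = 0)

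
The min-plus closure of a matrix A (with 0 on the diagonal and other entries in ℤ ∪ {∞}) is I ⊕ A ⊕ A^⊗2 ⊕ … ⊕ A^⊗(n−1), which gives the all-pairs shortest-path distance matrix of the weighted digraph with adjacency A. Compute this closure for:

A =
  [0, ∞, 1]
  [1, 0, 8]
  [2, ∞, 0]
Closure =
  [0, ∞, 1]
  [1, 0, 2]
  [2, ∞, 0]

This is the Floyd-Warshall all-pairs shortest-path computation. For each intermediate vertex k = 0, 1, …, 2, update dist[i][j] ← min(dist[i][j], dist[i][k] + dist[k][j]). The final matrix gives, for each (i, j), the minimum total weight of any directed path from i to j (possibly empty when i = j).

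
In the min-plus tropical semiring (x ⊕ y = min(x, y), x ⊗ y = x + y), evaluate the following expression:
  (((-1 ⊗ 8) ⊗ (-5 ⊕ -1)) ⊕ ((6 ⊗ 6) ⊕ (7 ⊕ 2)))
(((-1 ⊗ 8) ⊗ (-5 ⊕ -1)) ⊕ ((6 ⊗ 6) ⊕ (7 ⊕ 2))) = 2

Expand innermost to outermost. Recall ⊕ takes the minimum of its arguments and ⊗ takes their sum. Working out the expression (((-1 ⊗ 8) ⊗ (-5 ⊕ -1)) ⊕ ((6 ⊗ 6) ⊕ (7 ⊕ 2))) gives 2.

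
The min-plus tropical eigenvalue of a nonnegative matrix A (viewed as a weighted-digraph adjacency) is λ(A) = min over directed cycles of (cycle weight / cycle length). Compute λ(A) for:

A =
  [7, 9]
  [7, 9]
λ(A) = 7

Enumerate directed cycles and compute their means (weight / length). Sample:
  cycle 0 → 0: weight = 7, length = 1, mean = 7/1 ≈ 7.000
  cycle 1 → 1: weight = 9, length = 1, mean = 9/1 ≈ 9.000
  cycle 0 → 1 → 0: weight = 16, length = 2, mean = 16/2 ≈ 8.000
  cycle 1 → 0 → 1: weight = 16, length = 2, mean = 16/2 ≈ 8.000
Minimum mean = 7.000, attained e.g. along the cycle 0 → 0 with weight 7 and length 1. So λ(A) = 7/1 = 7.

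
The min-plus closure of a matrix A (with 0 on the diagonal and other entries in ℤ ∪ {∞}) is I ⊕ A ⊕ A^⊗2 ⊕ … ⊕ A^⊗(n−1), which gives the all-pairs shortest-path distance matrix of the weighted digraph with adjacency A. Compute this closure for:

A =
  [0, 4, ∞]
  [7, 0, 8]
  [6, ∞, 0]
Closure =
  [0, 4, 12]
  [7, 0, 8]
  [6, 10, 0]

This is the Floyd-Warshall all-pairs shortest-path computation. For each intermediate vertex k = 0, 1, …, 2, update dist[i][j] ← min(dist[i][j], dist[i][k] + dist[k][j]). The final matrix gives, for each (i, j), the minimum total weight of any directed path from i to j (possibly empty when i = j).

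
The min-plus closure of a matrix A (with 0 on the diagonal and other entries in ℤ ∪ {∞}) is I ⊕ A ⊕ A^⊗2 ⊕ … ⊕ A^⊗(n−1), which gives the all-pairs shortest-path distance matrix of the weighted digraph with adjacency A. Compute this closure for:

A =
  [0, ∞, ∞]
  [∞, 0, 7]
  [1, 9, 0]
Closure =
  [0, ∞, ∞]
  [8, 0, 7]
  [1, 9, 0]

This is the Floyd-Warshall all-pairs shortest-path computation. For each intermediate vertex k = 0, 1, …, 2, update dist[i][j] ← min(dist[i][j], dist[i][k] + dist[k][j]). The final matrix gives, for each (i, j), the minimum total weight of any directed path from i to j (possibly empty when i = j).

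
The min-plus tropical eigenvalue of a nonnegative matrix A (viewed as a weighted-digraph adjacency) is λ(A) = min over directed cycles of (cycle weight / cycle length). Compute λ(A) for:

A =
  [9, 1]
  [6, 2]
λ(A) = 2

Enumerate directed cycles and compute their means (weight / length). Sample:
  cycle 0 → 0: weight = 9, length = 1, mean = 9/1 ≈ 9.000
  cycle 1 → 1: weight = 2, length = 1, mean = 2/1 ≈ 2.000
  cycle 0 → 1 → 0: weight = 7, length = 2, mean = 7/2 ≈ 3.500
  cycle 1 → 0 → 1: weight = 7, length = 2, mean = 7/2 ≈ 3.500
Minimum mean = 2.000, attained e.g. along the cycle 1 → 1 with weight 2 and length 1. So λ(A) = 2/1 = 2.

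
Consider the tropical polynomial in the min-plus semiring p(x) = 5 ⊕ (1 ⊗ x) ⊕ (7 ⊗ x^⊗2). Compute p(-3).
p(-3) = -2

A tropical monomial a ⊗ x^⊗i evaluates to a + i · x. Evaluating each term at x = -3:
  Term 0 contributes 5 + 0 · -3 = 5
  Term 1 contributes 1 + 1 · -3 = -2
  Term 2 contributes 7 + 2 · -3 = 1
p(-3) = ⊕ of these = min[5, -2, 1] = -2.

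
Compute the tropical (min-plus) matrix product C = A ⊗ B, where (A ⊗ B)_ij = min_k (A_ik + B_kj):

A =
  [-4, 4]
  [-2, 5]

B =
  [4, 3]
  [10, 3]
A ⊗ B =
  [0, -1]
  [2, 1]

Apply the min-plus product entry-by-entry:
  C[0][0] = min over k of (A[0][0] + B[0][0] = -4 + 4 = 0, A[0][1] + B[1][0] = 4 + 10 = 14) = 0 (attained at k = 0)
  C[0][1] = min over k of (A[0][0] + B[0][1] = -4 + 3 = -1, A[0][1] + B[1][1] = 4 + 3 = 7) = -1 (attained at k = 0)
  C[1][0] = min over k of (A[1][0] + B[0][0] = -2 + 4 = 2, A[1][1] + B[1][0] = 5 + 10 = 15) = 2 (attained at k = 0)
  C[1][1] = min over k of (A[1][0] + B[0][1] = -2 + 3 = 1, A[1][1] + B[1][1] = 5 + 3 = 8) = 1 (attained at k = 0)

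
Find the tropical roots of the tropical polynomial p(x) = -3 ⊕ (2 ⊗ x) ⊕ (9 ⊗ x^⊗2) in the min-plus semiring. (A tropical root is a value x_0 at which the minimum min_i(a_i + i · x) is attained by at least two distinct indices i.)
Roots: {-7, -5}

Each tropical root is a break point of the lower envelope of the lines y = a_i + i · x (there are 3 lines, with slopes 0, 1, ..., 2). Only the lines that attain the minimum somewhere contribute to roots; other lines are dominated. Here the surviving (envelope) indices are i = 2, i = 1, i = 0.
Intersections between consecutive envelope lines give the roots: for adjacent envelope indices i < j the intersection is x = (a_i − a_j) / (j − i). Reading off the sorted break points: {-7, -5}.
Verification: at each break x_0, at least two indices attain the minimum of min_i(a_i + i · x_0).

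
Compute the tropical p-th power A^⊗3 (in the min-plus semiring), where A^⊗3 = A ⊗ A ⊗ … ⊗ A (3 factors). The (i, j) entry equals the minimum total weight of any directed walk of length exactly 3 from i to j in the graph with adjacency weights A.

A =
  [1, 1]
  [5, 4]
A^⊗3 =
  [3, 3]
  [7, 7]

Each entry (A^⊗3)_ij equals the minimum over all length-3 walks i = v_0 → v_1 → … → v_3 = j of Σ_t A[v_t][v_{t+1}]. For example, for (i, j) = (0, 1) we minimise over 4 possible intermediate vertex sequences; the minimum is 3, attained along the walk 0 → 0 → 0 → 1.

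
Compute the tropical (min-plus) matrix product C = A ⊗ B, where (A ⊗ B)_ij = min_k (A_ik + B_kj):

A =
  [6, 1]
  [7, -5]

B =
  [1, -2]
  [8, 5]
A ⊗ B =
  [7, 4]
  [3, 0]

Apply the min-plus product entry-by-entry:
  C[0][0] = min over k of (A[0][0] + B[0][0] = 6 + 1 = 7, A[0][1] + B[1][0] = 1 + 8 = 9) = 7 (attained at k = 0)
  C[0][1] = min over k of (A[0][0] + B[0][1] = 6 + -2 = 4, A[0][1] + B[1][1] = 1 + 5 = 6) = 4 (attained at k = 0)
  C[1][0] = min over k of (A[1][0] + B[0][0] = 7 + 1 = 8, A[1][1] + B[1][0] = -5 + 8 = 3) = 3 (attained at k = 1)
  C[1][1] = min over k of (A[1][0] + B[0][1] = 7 + -2 = 5, A[1][1] + B[1][1] = -5 + 5 = 0) = 0 (attained at k = 1)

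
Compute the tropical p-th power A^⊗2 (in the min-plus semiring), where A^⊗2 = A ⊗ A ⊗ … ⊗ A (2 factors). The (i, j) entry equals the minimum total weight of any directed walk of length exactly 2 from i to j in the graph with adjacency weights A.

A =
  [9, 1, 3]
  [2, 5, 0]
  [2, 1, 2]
A^⊗2 =
  [3, 4, 1]
  [2, 1, 2]
  [3, 3, 1]

Each entry (A^⊗2)_ij equals the minimum over all length-2 walks i = v_0 → v_1 → … → v_2 = j of Σ_t A[v_t][v_{t+1}]. For example, for (i, j) = (0, 2) we minimise over 3 possible intermediate vertex sequences; the minimum is 1, attained along the walk 0 → 1 → 2.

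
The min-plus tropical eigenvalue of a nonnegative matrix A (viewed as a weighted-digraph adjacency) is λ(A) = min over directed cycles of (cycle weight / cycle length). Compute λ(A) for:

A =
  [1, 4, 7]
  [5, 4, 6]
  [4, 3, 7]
λ(A) = 1

Enumerate directed cycles and compute their means (weight / length). Sample:
  cycle 0 → 0: weight = 1, length = 1, mean = 1/1 ≈ 1.000
  cycle 1 → 1: weight = 4, length = 1, mean = 4/1 ≈ 4.000
  cycle 2 → 2: weight = 7, length = 1, mean = 7/1 ≈ 7.000
  cycle 0 → 1 → 0: weight = 9, length = 2, mean = 9/2 ≈ 4.500
  cycle 0 → 2 → 0: weight = 11, length = 2, mean = 11/2 ≈ 5.500
  cycle 1 → 0 → 1: weight = 9, length = 2, mean = 9/2 ≈ 4.500
Minimum mean = 1.000, attained e.g. along the cycle 0 → 0 with weight 1 and length 1. So λ(A) = 1/1 = 1.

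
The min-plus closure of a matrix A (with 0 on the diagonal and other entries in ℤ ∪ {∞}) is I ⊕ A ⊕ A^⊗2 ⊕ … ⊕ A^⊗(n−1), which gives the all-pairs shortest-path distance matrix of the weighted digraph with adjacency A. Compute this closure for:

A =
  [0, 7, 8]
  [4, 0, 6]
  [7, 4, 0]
Closure =
  [0, 7, 8]
  [4, 0, 6]
  [7, 4, 0]

This is the Floyd-Warshall all-pairs shortest-path computation. For each intermediate vertex k = 0, 1, …, 2, update dist[i][j] ← min(dist[i][j], dist[i][k] + dist[k][j]). The final matrix gives, for each (i, j), the minimum total weight of any directed path from i to j (possibly empty when i = j).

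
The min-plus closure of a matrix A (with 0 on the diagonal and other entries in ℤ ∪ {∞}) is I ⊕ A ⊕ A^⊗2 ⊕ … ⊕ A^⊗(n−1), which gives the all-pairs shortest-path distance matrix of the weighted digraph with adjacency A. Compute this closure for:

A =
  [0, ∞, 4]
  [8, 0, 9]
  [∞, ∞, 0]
Closure =
  [0, ∞, 4]
  [8, 0, 9]
  [∞, ∞, 0]

This is the Floyd-Warshall all-pairs shortest-path computation. For each intermediate vertex k = 0, 1, …, 2, update dist[i][j] ← min(dist[i][j], dist[i][k] + dist[k][j]). The final matrix gives, for each (i, j), the minimum total weight of any directed path from i to j (possibly empty when i = j).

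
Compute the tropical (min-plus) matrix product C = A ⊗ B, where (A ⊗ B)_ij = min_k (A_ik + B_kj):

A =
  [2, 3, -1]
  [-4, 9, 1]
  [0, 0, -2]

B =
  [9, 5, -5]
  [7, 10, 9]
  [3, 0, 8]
A ⊗ B =
  [2, -1, -3]
  [4, 1, -9]
  [1, -2, -5]

Apply the min-plus product entry-by-entry:
  C[0][0] = min over k of (A[0][0] + B[0][0] = 2 + 9 = 11, A[0][1] + B[1][0] = 3 + 7 = 10, A[0][2] + B[2][0] = -1 + 3 = 2) = 2 (attained at k = 2)
  C[0][1] = min over k of (A[0][0] + B[0][1] = 2 + 5 = 7, A[0][1] + B[1][1] = 3 + 10 = 13, A[0][2] + B[2][1] = -1 + 0 = -1) = -1 (attained at k = 2)
  C[0][2] = min over k of (A[0][0] + B[0][2] = 2 + -5 = -3, A[0][1] + B[1][2] = 3 + 9 = 12, A[0][2] + B[2][2] = -1 + 8 = 7) = -3 (attained at k = 0)
  C[1][0] = min over k of (A[1][0] + B[0][0] = -4 + 9 = 5, A[1][1] + B[1][0] = 9 + 7 = 16, A[1][2] + B[2][0] = 1 + 3 = 4) = 4 (attained at k = 2)
  C[1][1] = min over k of (A[1][0] + B[0][1] = -4 + 5 = 1, A[1][1] + B[1][1] = 9 + 10 = 19, A[1][2] + B[2][1] = 1 + 0 = 1) = 1 (attained at k = 0)
  C[1][2] = min over k of (A[1][0] + B[0][2] = -4 + -5 = -9, A[1][1] + B[1][2] = 9 + 9 = 18, A[1][2] + B[2][2] = 1 + 8 = 9) = -9 (attained at k = 0)
  C[2][0] = min over k of (A[2][0] + B[0][0] = 0 + 9 = 9, A[2][1] + B[1][0] = 0 + 7 = 7, A[2][2] + B[2][0] = -2 + 3 = 1) = 1 (attained at k = 2)
  C[2][1] = min over k of (A[2][0] + B[0][1] = 0 + 5 = 5, A[2][1] + B[1][1] = 0 + 10 = 10, A[2][2] + B[2][1] = -2 + 0 = -2) = -2 (attained at k = 2)
  C[2][2] = min over k of (A[2][0] + B[0][2] = 0 + -5 = -5, A[2][1] + B[1][2] = 0 + 9 = 9, A[2][2] + B[2][2] = -2 + 8 = 6) = -5 (attained at k = 0)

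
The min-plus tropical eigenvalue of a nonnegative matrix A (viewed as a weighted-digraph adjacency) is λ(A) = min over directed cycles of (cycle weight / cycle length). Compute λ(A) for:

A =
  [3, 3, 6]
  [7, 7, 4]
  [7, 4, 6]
λ(A) = 3

Enumerate directed cycles and compute their means (weight / length). Sample:
  cycle 0 → 0: weight = 3, length = 1, mean = 3/1 ≈ 3.000
  cycle 1 → 1: weight = 7, length = 1, mean = 7/1 ≈ 7.000
  cycle 2 → 2: weight = 6, length = 1, mean = 6/1 ≈ 6.000
  cycle 0 → 1 → 0: weight = 10, length = 2, mean = 10/2 ≈ 5.000
  cycle 0 → 2 → 0: weight = 13, length = 2, mean = 13/2 ≈ 6.500
  cycle 1 → 0 → 1: weight = 10, length = 2, mean = 10/2 ≈ 5.000
Minimum mean = 3.000, attained e.g. along the cycle 0 → 0 with weight 3 and length 1. So λ(A) = 3/1 = 3.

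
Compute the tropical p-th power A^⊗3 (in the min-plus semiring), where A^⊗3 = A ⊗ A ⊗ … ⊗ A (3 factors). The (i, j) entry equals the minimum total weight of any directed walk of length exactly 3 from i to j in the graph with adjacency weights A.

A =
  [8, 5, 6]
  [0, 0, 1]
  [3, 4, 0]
A^⊗3 =
  [5, 5, 6]
  [0, 0, 1]
  [3, 4, 0]

Each entry (A^⊗3)_ij equals the minimum over all length-3 walks i = v_0 → v_1 → … → v_3 = j of Σ_t A[v_t][v_{t+1}]. For example, for (i, j) = (0, 2) we minimise over 9 possible intermediate vertex sequences; the minimum is 6, attained along the walk 0 → 1 → 1 → 2.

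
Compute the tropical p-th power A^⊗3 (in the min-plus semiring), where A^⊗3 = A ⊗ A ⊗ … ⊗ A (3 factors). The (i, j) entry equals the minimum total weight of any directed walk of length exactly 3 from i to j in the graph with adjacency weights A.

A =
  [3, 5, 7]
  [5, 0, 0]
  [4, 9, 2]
A^⊗3 =
  [9, 5, 5]
  [4, 0, 0]
  [8, 9, 6]

Each entry (A^⊗3)_ij equals the minimum over all length-3 walks i = v_0 → v_1 → … → v_3 = j of Σ_t A[v_t][v_{t+1}]. For example, for (i, j) = (0, 2) we minimise over 9 possible intermediate vertex sequences; the minimum is 5, attained along the walk 0 → 1 → 1 → 2.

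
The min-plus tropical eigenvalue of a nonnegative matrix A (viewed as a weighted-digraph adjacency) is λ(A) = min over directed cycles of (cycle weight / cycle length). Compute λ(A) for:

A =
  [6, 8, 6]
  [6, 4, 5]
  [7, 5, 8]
λ(A) = 4

Enumerate directed cycles and compute their means (weight / length). Sample:
  cycle 0 → 0: weight = 6, length = 1, mean = 6/1 ≈ 6.000
  cycle 1 → 1: weight = 4, length = 1, mean = 4/1 ≈ 4.000
  cycle 2 → 2: weight = 8, length = 1, mean = 8/1 ≈ 8.000
  cycle 0 → 1 → 0: weight = 14, length = 2, mean = 14/2 ≈ 7.000
  cycle 0 → 2 → 0: weight = 13, length = 2, mean = 13/2 ≈ 6.500
  cycle 1 → 0 → 1: weight = 14, length = 2, mean = 14/2 ≈ 7.000
Minimum mean = 4.000, attained e.g. along the cycle 1 → 1 with weight 4 and length 1. So λ(A) = 4/1 = 4.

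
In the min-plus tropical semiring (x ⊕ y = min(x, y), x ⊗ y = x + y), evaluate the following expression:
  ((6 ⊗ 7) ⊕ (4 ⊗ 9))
((6 ⊗ 7) ⊕ (4 ⊗ 9)) = 13

Expand innermost to outermost. Recall ⊕ takes the minimum of its arguments and ⊗ takes their sum. Working out the expression ((6 ⊗ 7) ⊕ (4 ⊗ 9)) gives 13.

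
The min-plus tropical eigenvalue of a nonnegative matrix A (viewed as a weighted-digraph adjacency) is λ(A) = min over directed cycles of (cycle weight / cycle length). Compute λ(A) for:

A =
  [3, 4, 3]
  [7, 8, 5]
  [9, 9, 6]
λ(A) = 3

Enumerate directed cycles and compute their means (weight / length). Sample:
  cycle 0 → 0: weight = 3, length = 1, mean = 3/1 ≈ 3.000
  cycle 1 → 1: weight = 8, length = 1, mean = 8/1 ≈ 8.000
  cycle 2 → 2: weight = 6, length = 1, mean = 6/1 ≈ 6.000
  cycle 0 → 1 → 0: weight = 11, length = 2, mean = 11/2 ≈ 5.500
  cycle 0 → 2 → 0: weight = 12, length = 2, mean = 12/2 ≈ 6.000
  cycle 1 → 0 → 1: weight = 11, length = 2, mean = 11/2 ≈ 5.500
Minimum mean = 3.000, attained e.g. along the cycle 0 → 0 with weight 3 and length 1. So λ(A) = 3/1 = 3.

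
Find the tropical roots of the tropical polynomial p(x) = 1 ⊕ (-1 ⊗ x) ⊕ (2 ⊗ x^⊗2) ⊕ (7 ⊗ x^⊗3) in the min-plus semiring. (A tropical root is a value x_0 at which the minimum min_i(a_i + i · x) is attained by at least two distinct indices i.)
Roots: {-5, -3, 2}

Each tropical root is a break point of the lower envelope of the lines y = a_i + i · x (there are 4 lines, with slopes 0, 1, ..., 3). Only the lines that attain the minimum somewhere contribute to roots; other lines are dominated. Here the surviving (envelope) indices are i = 3, i = 2, i = 1, i = 0.
Intersections between consecutive envelope lines give the roots: for adjacent envelope indices i < j the intersection is x = (a_i − a_j) / (j − i). Reading off the sorted break points: {-5, -3, 2}.
Verification: at each break x_0, at least two indices attain the minimum of min_i(a_i + i · x_0).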